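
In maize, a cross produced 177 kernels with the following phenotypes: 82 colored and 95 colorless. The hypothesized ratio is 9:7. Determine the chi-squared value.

7.081

The 9:7 ratio has 16 parts, so with N = 177 the expected counts are:
  colored: 177 × 9/16 = 99.5625
  colorless: 177 × 7/16 = 77.4375
χ² = Σ (O − E)² / E
  colored: (82 − 99.5625)² / 99.5625 = 3.0980
  colorless: (95 − 77.4375)² / 77.4375 = 3.9831
χ² = 3.0980 + 3.9831 = 7.0811 ≈ 7.081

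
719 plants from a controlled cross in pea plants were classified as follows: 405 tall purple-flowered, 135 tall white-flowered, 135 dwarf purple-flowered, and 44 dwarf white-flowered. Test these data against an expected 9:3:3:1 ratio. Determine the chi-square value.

0.021

Under the 9:3:3:1 hypothesis (Σ ratio = 16, N = 719):
  tall purple-flowered: 719 × 9/16 = 404.4375
  tall white-flowered: 719 × 3/16 = 134.8125
  dwarf purple-flowered: 719 × 3/16 = 134.8125
  dwarf white-flowered: 719 × 1/16 = 44.9375
χ² = Σ (O − E)² / E
  tall purple-flowered: (405 − 404.4375)² / 404.4375 = 0.0008
  tall white-flowered: (135 − 134.8125)² / 134.8125 = 0.0003
  dwarf purple-flowered: (135 − 134.8125)² / 134.8125 = 0.0003
  dwarf white-flowered: (44 − 44.9375)² / 44.9375 = 0.0196
χ² = 0.0008 + 0.0003 + 0.0003 + 0.0196 = 0.021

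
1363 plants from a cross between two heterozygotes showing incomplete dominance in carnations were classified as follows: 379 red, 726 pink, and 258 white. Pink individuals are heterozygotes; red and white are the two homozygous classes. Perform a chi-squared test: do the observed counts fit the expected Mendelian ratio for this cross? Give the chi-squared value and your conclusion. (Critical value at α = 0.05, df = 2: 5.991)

27.295; not consistent

With incomplete dominance, a heterozygote × heterozygote cross gives a 1:2:1 phenotypic ratio.
The 1:2:1 ratio has 4 parts, so with N = 1363 the expected counts are:
  red: 1363 × 1/4 = 340.75
  pink: 1363 × 2/4 = 681.5
  white: 1363 × 1/4 = 340.75
χ² = Σ (O − E)² / E
  red: (379 − 340.75)² / 340.75 = 4.2937
  pink: (726 − 681.5)² / 681.5 = 2.9057
  white: (258 − 340.75)² / 340.75 = 20.0956
χ² = 4.2937 + 2.9057 + 20.0956 = 27.295
Degrees of freedom = 3 − 1 = 2; critical value at α = 0.05 is 5.991.
Since 27.295 > 5.991, we reject the null hypothesis — the data do not fit the 1:2:1 ratio.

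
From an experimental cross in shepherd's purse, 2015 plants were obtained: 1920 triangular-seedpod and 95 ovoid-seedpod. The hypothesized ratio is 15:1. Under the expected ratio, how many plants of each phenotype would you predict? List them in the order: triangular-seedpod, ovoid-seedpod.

1889.0625, 125.9375

Under the 15:1 hypothesis (Σ ratio = 16, N = 2015):
  triangular-seedpod: 2015 × 15/16 = 1889.0625
  ovoid-seedpod: 2015 × 1/16 = 125.9375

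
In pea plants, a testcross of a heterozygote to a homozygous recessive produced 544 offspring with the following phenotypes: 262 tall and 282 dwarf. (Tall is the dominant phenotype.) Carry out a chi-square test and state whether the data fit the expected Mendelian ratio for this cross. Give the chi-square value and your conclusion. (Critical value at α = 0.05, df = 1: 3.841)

A testcross of a heterozygote (Aa × aa) gives a 1:1 phenotypic ratio.
Total ratio parts = 2. Expected numbers out of 544:
  tall: 544 × 1/2 = 272
  dwarf: 544 × 1/2 = 272
χ² = Σ (O − E)² / E
  tall: (262 − 272)² / 272 = 0.3676
  dwarf: (282 − 272)² / 272 = 0.3676
χ² = 0.3676 + 0.3676 = 0.7352 ≈ 0.735
Degrees of freedom = 2 − 1 = 1; critical value at α = 0.05 is 3.841.
Since 0.735 < 3.841, we fail to reject the null hypothesis — the data are consistent with the 1:1 ratio.

0.735; consistent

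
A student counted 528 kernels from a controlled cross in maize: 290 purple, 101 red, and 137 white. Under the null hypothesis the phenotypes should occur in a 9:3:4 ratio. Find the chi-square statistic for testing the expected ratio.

The 9:3:4 ratio has 16 parts, so with N = 528 the expected counts are:
  purple: 528 × 9/16 = 297
  red: 528 × 3/16 = 99
  white: 528 × 4/16 = 132
χ² = Σ (O − E)² / E
  purple: (290 − 297)² / 297 = 0.1650
  red: (101 − 99)² / 99 = 0.0404
  white: (137 − 132)² / 132 = 0.1894
χ² = 0.1650 + 0.0404 + 0.1894 = 0.3948 ≈ 0.395

0.395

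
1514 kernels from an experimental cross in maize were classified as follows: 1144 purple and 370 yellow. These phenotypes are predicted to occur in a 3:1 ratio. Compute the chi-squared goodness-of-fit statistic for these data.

0.255

Expected counts for N = 1514 under a 3:1 ratio (total parts = 4):
  purple: 1514 × 3/4 = 1135.5
  yellow: 1514 × 1/4 = 378.5
χ² = Σ (O − E)² / E
  purple: (1144 − 1135.5)² / 1135.5 = 0.0636
  yellow: (370 − 378.5)² / 378.5 = 0.1909
χ² = 0.0636 + 0.1909 = 0.2545 ≈ 0.255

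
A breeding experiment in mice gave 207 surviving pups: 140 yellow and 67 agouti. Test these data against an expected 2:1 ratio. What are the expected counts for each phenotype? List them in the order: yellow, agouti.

Expected counts for N = 207 under a 2:1 ratio (total parts = 3):
  yellow: 207 × 2/3 = 138
  agouti: 207 × 1/3 = 69

138, 69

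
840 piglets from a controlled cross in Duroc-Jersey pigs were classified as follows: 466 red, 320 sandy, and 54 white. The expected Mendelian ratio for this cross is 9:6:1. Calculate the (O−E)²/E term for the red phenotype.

0.089

Expected counts for N = 840 under a 9:6:1 ratio (total parts = 16):
  red: 840 × 9/16 = 472.5
  sandy: 840 × 6/16 = 315
  white: 840 × 1/16 = 52.5
Contribution of red: (466 − 472.5)² / 472.5 = 0.0894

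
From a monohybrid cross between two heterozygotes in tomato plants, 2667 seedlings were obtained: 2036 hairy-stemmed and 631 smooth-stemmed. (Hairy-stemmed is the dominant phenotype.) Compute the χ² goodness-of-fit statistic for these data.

2.556

For a monohybrid cross between heterozygotes with complete dominance, the expected phenotypic ratio is 3:1.
Under the 3:1 hypothesis (Σ ratio = 4, N = 2667):
  hairy-stemmed: 2667 × 3/4 = 2000.25
  smooth-stemmed: 2667 × 1/4 = 666.75
χ² = Σ (O − E)² / E
  hairy-stemmed: (2036 − 2000.25)² / 2000.25 = 0.6390
  smooth-stemmed: (631 − 666.75)² / 666.75 = 1.9169
χ² = 0.6390 + 1.9169 = 2.5559 ≈ 2.556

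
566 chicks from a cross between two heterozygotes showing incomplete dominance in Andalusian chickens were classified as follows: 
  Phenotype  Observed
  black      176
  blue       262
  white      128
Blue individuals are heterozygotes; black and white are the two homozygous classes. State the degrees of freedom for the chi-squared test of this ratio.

With incomplete dominance, a heterozygote × heterozygote cross gives a 1:2:1 phenotypic ratio.
A goodness-of-fit test with 3 phenotype classes has df = 3 − 1 = 2.

2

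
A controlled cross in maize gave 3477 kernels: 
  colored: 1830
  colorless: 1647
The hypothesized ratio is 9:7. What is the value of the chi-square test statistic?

18.499

Total ratio parts = 16. Expected numbers out of 3477:
  colored: 3477 × 9/16 = 1955.8125
  colorless: 3477 × 7/16 = 1521.1875
χ² = Σ (O − E)² / E
  colored: (1830 − 1955.8125)² / 1955.8125 = 8.0932
  colorless: (1647 − 1521.1875)² / 1521.1875 = 10.4055
χ² = 8.0932 + 10.4055 = 18.4987 ≈ 18.499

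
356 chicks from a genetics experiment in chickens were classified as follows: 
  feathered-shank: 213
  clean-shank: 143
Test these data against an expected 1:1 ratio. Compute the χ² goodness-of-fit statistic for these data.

13.764

The 1:1 ratio has 2 parts, so with N = 356 the expected counts are:
  feathered-shank: 356 × 1/2 = 178
  clean-shank: 356 × 1/2 = 178
χ² = Σ (O − E)² / E
  feathered-shank: (213 − 178)² / 178 = 6.8820
  clean-shank: (143 − 178)² / 178 = 6.8820
χ² = 6.8820 + 6.8820 = 13.764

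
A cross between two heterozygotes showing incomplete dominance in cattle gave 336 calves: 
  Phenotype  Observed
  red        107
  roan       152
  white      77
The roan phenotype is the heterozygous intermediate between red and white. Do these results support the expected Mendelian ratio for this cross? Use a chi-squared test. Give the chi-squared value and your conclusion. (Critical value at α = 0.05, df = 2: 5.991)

With incomplete dominance, a heterozygote × heterozygote cross gives a 1:2:1 phenotypic ratio.
Under the 1:2:1 hypothesis (Σ ratio = 4, N = 336):
  red: 336 × 1/4 = 84
  roan: 336 × 2/4 = 168
  white: 336 × 1/4 = 84
χ² = Σ (O − E)² / E
  red: (107 − 84)² / 84 = 6.2976
  roan: (152 − 168)² / 168 = 1.5238
  white: (77 − 84)² / 84 = 0.5833
χ² = 6.2976 + 1.5238 + 0.5833 = 8.4047 ≈ 8.405
Degrees of freedom = 3 − 1 = 2; critical value at α = 0.05 is 5.991.
Since 8.405 > 5.991, we reject the null hypothesis — the data do not fit the 1:2:1 ratio.

8.405; not consistent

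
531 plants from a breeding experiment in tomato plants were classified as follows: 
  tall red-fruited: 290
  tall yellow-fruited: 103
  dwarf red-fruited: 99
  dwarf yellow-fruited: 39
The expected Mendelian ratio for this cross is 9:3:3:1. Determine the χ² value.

The 9:3:3:1 ratio has 16 parts, so with N = 531 the expected counts are:
  tall red-fruited: 531 × 9/16 = 298.6875
  tall yellow-fruited: 531 × 3/16 = 99.5625
  dwarf red-fruited: 531 × 3/16 = 99.5625
  dwarf yellow-fruited: 531 × 1/16 = 33.1875
χ² = Σ (O − E)² / E
  tall red-fruited: (290 − 298.6875)² / 298.6875 = 0.2527
  tall yellow-fruited: (103 − 99.5625)² / 99.5625 = 0.1187
  dwarf red-fruited: (99 − 99.5625)² / 99.5625 = 0.0032
  dwarf yellow-fruited: (39 − 33.1875)² / 33.1875 = 1.0180
χ² = 0.2527 + 0.1187 + 0.0032 + 1.0180 = 1.3926 ≈ 1.393

1.393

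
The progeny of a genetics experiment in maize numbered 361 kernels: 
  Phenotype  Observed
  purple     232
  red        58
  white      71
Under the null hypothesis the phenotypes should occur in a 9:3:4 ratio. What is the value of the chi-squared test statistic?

9.616

Under the 9:3:4 hypothesis (Σ ratio = 16, N = 361):
  purple: 361 × 9/16 = 203.0625
  red: 361 × 3/16 = 67.6875
  white: 361 × 4/16 = 90.25
χ² = Σ (O − E)² / E
  purple: (232 − 203.0625)² / 203.0625 = 4.1237
  red: (58 − 67.6875)² / 67.6875 = 1.3865
  white: (71 − 90.25)² / 90.25 = 4.1060
χ² = 4.1237 + 1.3865 + 4.1060 = 9.6162 ≈ 9.616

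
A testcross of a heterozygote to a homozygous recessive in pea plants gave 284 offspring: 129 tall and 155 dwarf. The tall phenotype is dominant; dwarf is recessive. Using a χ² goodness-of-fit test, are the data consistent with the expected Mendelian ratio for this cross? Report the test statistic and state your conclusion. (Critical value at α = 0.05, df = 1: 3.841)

A testcross of a heterozygote (Aa × aa) gives a 1:1 phenotypic ratio.
Total ratio parts = 2. Expected numbers out of 284:
  tall: 284 × 1/2 = 142
  dwarf: 284 × 1/2 = 142
χ² = Σ (O − E)² / E
  tall: (129 − 142)² / 142 = 1.1901
  dwarf: (155 − 142)² / 142 = 1.1901
χ² = 1.1901 + 1.1901 = 2.3802 ≈ 2.380
Degrees of freedom = 2 − 1 = 1; critical value at α = 0.05 is 3.841.
Since 2.380 < 3.841, we fail to reject the null hypothesis — the data are consistent with the 1:1 ratio.

2.380; consistent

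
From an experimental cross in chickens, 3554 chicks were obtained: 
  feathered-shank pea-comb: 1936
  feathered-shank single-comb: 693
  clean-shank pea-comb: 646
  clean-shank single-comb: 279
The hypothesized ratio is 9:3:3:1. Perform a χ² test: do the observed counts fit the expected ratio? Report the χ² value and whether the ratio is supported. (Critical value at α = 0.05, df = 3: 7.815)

18.243; not consistent

Under the 9:3:3:1 hypothesis (Σ ratio = 16, N = 3554):
  feathered-shank pea-comb: 3554 × 9/16 = 1999.125
  feathered-shank single-comb: 3554 × 3/16 = 666.375
  clean-shank pea-comb: 3554 × 3/16 = 666.375
  clean-shank single-comb: 3554 × 1/16 = 222.125
χ² = Σ (O − E)² / E
  feathered-shank pea-comb: (1936 − 1999.125)² / 1999.125 = 1.9933
  feathered-shank single-comb: (693 − 666.375)² / 666.375 = 1.0638
  clean-shank pea-comb: (646 − 666.375)² / 666.375 = 0.6230
  clean-shank single-comb: (279 − 222.125)² / 222.125 = 14.5628
χ² = 1.9933 + 1.0638 + 0.6230 + 14.5628 = 18.2429 ≈ 18.243
Degrees of freedom = 4 − 1 = 3; critical value at α = 0.05 is 7.815.
Since 18.243 > 7.815, we reject the null hypothesis — the data do not fit the 9:3:3:1 ratio.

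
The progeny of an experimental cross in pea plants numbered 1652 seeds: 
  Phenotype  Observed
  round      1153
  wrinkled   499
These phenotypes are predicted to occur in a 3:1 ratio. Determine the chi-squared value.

The 3:1 ratio has 4 parts, so with N = 1652 the expected counts are:
  round: 1652 × 3/4 = 1239
  wrinkled: 1652 × 1/4 = 413
χ² = Σ (O − E)² / E
  round: (1153 − 1239)² / 1239 = 5.9693
  wrinkled: (499 − 413)² / 413 = 17.9080
χ² = 5.9693 + 17.9080 = 23.8773 ≈ 23.877

23.877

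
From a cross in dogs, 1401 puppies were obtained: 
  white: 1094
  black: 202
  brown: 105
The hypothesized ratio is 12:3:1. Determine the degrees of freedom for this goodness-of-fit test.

A goodness-of-fit test with 3 phenotype classes has df = 3 − 1 = 2.

2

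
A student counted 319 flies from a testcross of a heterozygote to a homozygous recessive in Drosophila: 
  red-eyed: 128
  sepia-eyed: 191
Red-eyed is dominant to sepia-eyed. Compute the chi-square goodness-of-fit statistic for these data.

A testcross of a heterozygote (Aa × aa) gives a 1:1 phenotypic ratio.
The 1:1 ratio has 2 parts, so with N = 319 the expected counts are:
  red-eyed: 319 × 1/2 = 159.5
  sepia-eyed: 319 × 1/2 = 159.5
χ² = Σ (O − E)² / E
  red-eyed: (128 − 159.5)² / 159.5 = 6.2210
  sepia-eyed: (191 − 159.5)² / 159.5 = 6.2210
χ² = 6.2210 + 6.2210 = 12.442

12.442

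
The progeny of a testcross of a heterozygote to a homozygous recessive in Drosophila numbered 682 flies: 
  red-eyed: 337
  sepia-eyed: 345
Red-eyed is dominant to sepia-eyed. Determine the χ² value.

A testcross of a heterozygote (Aa × aa) gives a 1:1 phenotypic ratio.
The 1:1 ratio has 2 parts, so with N = 682 the expected counts are:
  red-eyed: 682 × 1/2 = 341
  sepia-eyed: 682 × 1/2 = 341
χ² = Σ (O − E)² / E
  red-eyed: (337 − 341)² / 341 = 0.0469
  sepia-eyed: (345 − 341)² / 341 = 0.0469
χ² = 0.0469 + 0.0469 = 0.0938 ≈ 0.094

0.094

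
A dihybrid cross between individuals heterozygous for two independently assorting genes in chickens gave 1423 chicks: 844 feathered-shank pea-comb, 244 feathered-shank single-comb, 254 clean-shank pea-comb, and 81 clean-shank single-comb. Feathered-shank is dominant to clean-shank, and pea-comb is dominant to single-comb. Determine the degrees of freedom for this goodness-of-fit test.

A dihybrid F₂ with independent assortment and complete dominance at both loci gives a 9:3:3:1 phenotypic ratio.
A goodness-of-fit test with 4 phenotype classes has df = 4 − 1 = 3.

3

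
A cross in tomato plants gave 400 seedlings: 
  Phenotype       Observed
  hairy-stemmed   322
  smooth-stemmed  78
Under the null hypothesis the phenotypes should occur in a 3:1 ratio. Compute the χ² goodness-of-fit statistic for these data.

6.453

Under the 3:1 hypothesis (Σ ratio = 4, N = 400):
  hairy-stemmed: 400 × 3/4 = 300
  smooth-stemmed: 400 × 1/4 = 100
χ² = Σ (O − E)² / E
  hairy-stemmed: (322 − 300)² / 300 = 1.6133
  smooth-stemmed: (78 − 100)² / 100 = 4.8400
χ² = 1.6133 + 4.8400 = 6.4533 ≈ 6.453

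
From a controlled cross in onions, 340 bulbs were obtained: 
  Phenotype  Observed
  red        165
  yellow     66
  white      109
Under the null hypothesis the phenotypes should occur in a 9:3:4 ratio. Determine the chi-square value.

10.459

Under the 9:3:4 hypothesis (Σ ratio = 16, N = 340):
  red: 340 × 9/16 = 191.25
  yellow: 340 × 3/16 = 63.75
  white: 340 × 4/16 = 85
χ² = Σ (O − E)² / E
  red: (165 − 191.25)² / 191.25 = 3.6029
  yellow: (66 − 63.75)² / 63.75 = 0.0794
  white: (109 − 85)² / 85 = 6.7765
χ² = 3.6029 + 0.0794 + 6.7765 = 10.4588 ≈ 10.459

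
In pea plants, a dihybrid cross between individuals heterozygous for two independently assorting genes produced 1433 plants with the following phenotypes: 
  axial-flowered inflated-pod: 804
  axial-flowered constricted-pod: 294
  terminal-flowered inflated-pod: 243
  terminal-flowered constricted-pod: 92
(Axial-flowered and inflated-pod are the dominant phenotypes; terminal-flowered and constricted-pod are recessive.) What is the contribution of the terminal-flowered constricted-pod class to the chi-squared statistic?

A dihybrid F₂ with independent assortment and complete dominance at both loci gives a 9:3:3:1 phenotypic ratio.
Total ratio parts = 16. Expected numbers out of 1433:
  axial-flowered inflated-pod: 1433 × 9/16 = 806.0625
  axial-flowered constricted-pod: 1433 × 3/16 = 268.6875
  terminal-flowered inflated-pod: 1433 × 3/16 = 268.6875
  terminal-flowered constricted-pod: 1433 × 1/16 = 89.5625
Contribution of terminal-flowered constricted-pod: (92 − 89.5625)² / 89.5625 = 0.0663

0.066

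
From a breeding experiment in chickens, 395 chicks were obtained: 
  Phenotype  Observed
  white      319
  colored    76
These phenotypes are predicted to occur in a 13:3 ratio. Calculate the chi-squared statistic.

Total ratio parts = 16. Expected numbers out of 395:
  white: 395 × 13/16 = 320.9375
  colored: 395 × 3/16 = 74.0625
χ² = Σ (O − E)² / E
  white: (319 − 320.9375)² / 320.9375 = 0.0117
  colored: (76 − 74.0625)² / 74.0625 = 0.0507
χ² = 0.0117 + 0.0507 = 0.0624 ≈ 0.062

0.062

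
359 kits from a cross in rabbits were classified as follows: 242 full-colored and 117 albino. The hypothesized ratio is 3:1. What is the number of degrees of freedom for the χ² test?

1

A goodness-of-fit test with 2 phenotype classes has df = 2 − 1 = 1.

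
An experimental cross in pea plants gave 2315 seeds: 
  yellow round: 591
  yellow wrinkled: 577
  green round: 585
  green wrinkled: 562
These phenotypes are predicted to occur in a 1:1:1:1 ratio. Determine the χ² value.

Under the 1:1:1:1 hypothesis (Σ ratio = 4, N = 2315):
  yellow round: 2315 × 1/4 = 578.75
  yellow wrinkled: 2315 × 1/4 = 578.75
  green round: 2315 × 1/4 = 578.75
  green wrinkled: 2315 × 1/4 = 578.75
χ² = Σ (O − E)² / E
  yellow round: (591 − 578.75)² / 578.75 = 0.2593
  yellow wrinkled: (577 − 578.75)² / 578.75 = 0.0053
  green round: (585 − 578.75)² / 578.75 = 0.0675
  green wrinkled: (562 − 578.75)² / 578.75 = 0.4848
χ² = 0.2593 + 0.0053 + 0.0675 + 0.4848 = 0.8169 ≈ 0.817

0.817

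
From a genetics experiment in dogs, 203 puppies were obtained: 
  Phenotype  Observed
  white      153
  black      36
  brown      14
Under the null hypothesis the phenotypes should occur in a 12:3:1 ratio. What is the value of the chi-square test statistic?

Expected counts for N = 203 under a 12:3:1 ratio (total parts = 16):
  white: 203 × 12/16 = 152.25
  black: 203 × 3/16 = 38.0625
  brown: 203 × 1/16 = 12.6875
χ² = Σ (O − E)² / E
  white: (153 − 152.25)² / 152.25 = 0.0037
  black: (36 − 38.0625)² / 38.0625 = 0.1118
  brown: (14 − 12.6875)² / 12.6875 = 0.1358
χ² = 0.0037 + 0.1118 + 0.1358 = 0.2513 ≈ 0.251

0.251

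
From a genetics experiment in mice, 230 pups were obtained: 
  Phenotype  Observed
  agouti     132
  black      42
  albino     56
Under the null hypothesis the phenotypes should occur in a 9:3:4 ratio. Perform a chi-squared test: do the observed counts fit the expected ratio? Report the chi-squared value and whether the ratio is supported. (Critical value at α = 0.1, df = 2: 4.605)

The 9:3:4 ratio has 16 parts, so with N = 230 the expected counts are:
  agouti: 230 × 9/16 = 129.375
  black: 230 × 3/16 = 43.125
  albino: 230 × 4/16 = 57.5
χ² = Σ (O − E)² / E
  agouti: (132 − 129.375)² / 129.375 = 0.0533
  black: (42 − 43.125)² / 43.125 = 0.0293
  albino: (56 − 57.5)² / 57.5 = 0.0391
χ² = 0.0533 + 0.0293 + 0.0391 = 0.1217 ≈ 0.122
Degrees of freedom = 3 − 1 = 2; critical value at α = 0.1 is 4.605.
Since 0.122 < 4.605, we fail to reject the null hypothesis — the data are consistent with the 9:3:4 ratio.

0.122; consistent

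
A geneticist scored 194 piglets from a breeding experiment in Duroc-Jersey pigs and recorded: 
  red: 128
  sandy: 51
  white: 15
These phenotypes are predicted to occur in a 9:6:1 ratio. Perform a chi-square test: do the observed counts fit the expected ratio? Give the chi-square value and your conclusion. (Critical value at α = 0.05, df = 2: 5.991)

Total ratio parts = 16. Expected numbers out of 194:
  red: 194 × 9/16 = 109.125
  sandy: 194 × 6/16 = 72.75
  white: 194 × 1/16 = 12.125
χ² = Σ (O − E)² / E
  red: (128 − 109.125)² / 109.125 = 3.2647
  sandy: (51 − 72.75)² / 72.75 = 6.5026
  white: (15 − 12.125)² / 12.125 = 0.6817
χ² = 3.2647 + 6.5026 + 0.6817 = 10.449
Degrees of freedom = 3 − 1 = 2; critical value at α = 0.05 is 5.991.
Since 10.449 > 5.991, we reject the null hypothesis — the data do not fit the 9:6:1 ratio.

10.449; not consistent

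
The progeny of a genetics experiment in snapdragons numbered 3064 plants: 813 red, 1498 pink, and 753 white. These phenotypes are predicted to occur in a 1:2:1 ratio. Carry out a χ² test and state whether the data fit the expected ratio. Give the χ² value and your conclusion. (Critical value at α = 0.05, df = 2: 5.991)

3.859; consistent

Expected counts for N = 3064 under a 1:2:1 ratio (total parts = 4):
  red: 3064 × 1/4 = 766
  pink: 3064 × 2/4 = 1532
  white: 3064 × 1/4 = 766
χ² = Σ (O − E)² / E
  red: (813 − 766)² / 766 = 2.8838
  pink: (1498 − 1532)² / 1532 = 0.7546
  white: (753 − 766)² / 766 = 0.2206
χ² = 2.8838 + 0.7546 + 0.2206 = 3.859
Degrees of freedom = 3 − 1 = 2; critical value at α = 0.05 is 5.991.
Since 3.859 < 5.991, we fail to reject the null hypothesis — the data are consistent with the 1:2:1 ratio.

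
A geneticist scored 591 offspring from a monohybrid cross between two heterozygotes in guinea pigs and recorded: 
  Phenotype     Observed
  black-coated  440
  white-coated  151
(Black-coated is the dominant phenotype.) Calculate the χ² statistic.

0.095

For a monohybrid cross between heterozygotes with complete dominance, the expected phenotypic ratio is 3:1.
Total ratio parts = 4. Expected numbers out of 591:
  black-coated: 591 × 3/4 = 443.25
  white-coated: 591 × 1/4 = 147.75
χ² = Σ (O − E)² / E
  black-coated: (440 − 443.25)² / 443.25 = 0.0238
  white-coated: (151 − 147.75)² / 147.75 = 0.0715
χ² = 0.0238 + 0.0715 = 0.0953 ≈ 0.095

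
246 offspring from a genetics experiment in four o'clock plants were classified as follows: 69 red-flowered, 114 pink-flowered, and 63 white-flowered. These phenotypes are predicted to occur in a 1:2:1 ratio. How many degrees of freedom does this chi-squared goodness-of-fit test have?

2

A goodness-of-fit test with 3 phenotype classes has df = 3 − 1 = 2.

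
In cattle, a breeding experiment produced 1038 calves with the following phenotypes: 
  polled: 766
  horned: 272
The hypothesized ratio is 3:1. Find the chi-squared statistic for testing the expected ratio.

0.803

Expected counts for N = 1038 under a 3:1 ratio (total parts = 4):
  polled: 1038 × 3/4 = 778.5
  horned: 1038 × 1/4 = 259.5
χ² = Σ (O − E)² / E
  polled: (766 − 778.5)² / 778.5 = 0.2007
  horned: (272 − 259.5)² / 259.5 = 0.6021
χ² = 0.2007 + 0.6021 = 0.8028 ≈ 0.803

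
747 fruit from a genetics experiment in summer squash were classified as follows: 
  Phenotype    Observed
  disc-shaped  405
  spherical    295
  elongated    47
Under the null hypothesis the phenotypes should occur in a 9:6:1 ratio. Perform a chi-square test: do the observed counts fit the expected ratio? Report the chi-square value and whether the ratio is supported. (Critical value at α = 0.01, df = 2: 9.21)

1.341; consistent

The 9:6:1 ratio has 16 parts, so with N = 747 the expected counts are:
  disc-shaped: 747 × 9/16 = 420.1875
  spherical: 747 × 6/16 = 280.125
  elongated: 747 × 1/16 = 46.6875
χ² = Σ (O − E)² / E
  disc-shaped: (405 − 420.1875)² / 420.1875 = 0.5489
  spherical: (295 − 280.125)² / 280.125 = 0.7899
  elongated: (47 − 46.6875)² / 46.6875 = 0.0021
χ² = 0.5489 + 0.7899 + 0.0021 = 1.3409 ≈ 1.341
Degrees of freedom = 3 − 1 = 2; critical value at α = 0.01 is 9.21.
Since 1.341 < 9.21, we fail to reject the null hypothesis — the data are consistent with the 9:6:1 ratio.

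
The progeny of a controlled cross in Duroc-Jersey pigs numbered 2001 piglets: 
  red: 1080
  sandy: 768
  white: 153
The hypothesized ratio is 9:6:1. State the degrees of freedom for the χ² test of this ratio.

2

A goodness-of-fit test with 3 phenotype classes has df = 3 − 1 = 2.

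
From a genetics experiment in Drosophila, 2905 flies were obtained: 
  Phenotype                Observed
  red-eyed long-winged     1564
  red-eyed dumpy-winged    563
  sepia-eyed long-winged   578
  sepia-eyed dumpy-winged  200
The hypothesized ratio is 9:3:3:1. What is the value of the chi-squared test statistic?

Under the 9:3:3:1 hypothesis (Σ ratio = 16, N = 2905):
  red-eyed long-winged: 2905 × 9/16 = 1634.0625
  red-eyed dumpy-winged: 2905 × 3/16 = 544.6875
  sepia-eyed long-winged: 2905 × 3/16 = 544.6875
  sepia-eyed dumpy-winged: 2905 × 1/16 = 181.5625
χ² = Σ (O − E)² / E
  red-eyed long-winged: (1564 − 1634.0625)² / 1634.0625 = 3.0040
  red-eyed dumpy-winged: (563 − 544.6875)² / 544.6875 = 0.6157
  sepia-eyed long-winged: (578 − 544.6875)² / 544.6875 = 2.0374
  sepia-eyed dumpy-winged: (200 − 181.5625)² / 181.5625 = 1.8723
χ² = 3.0040 + 0.6157 + 2.0374 + 1.8723 = 7.5294 ≈ 7.529

7.529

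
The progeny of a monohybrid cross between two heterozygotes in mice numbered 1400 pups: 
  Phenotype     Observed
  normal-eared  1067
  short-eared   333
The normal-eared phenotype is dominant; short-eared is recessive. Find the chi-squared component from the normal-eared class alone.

For a monohybrid cross between heterozygotes with complete dominance, the expected phenotypic ratio is 3:1.
Under the 3:1 hypothesis (Σ ratio = 4, N = 1400):
  normal-eared: 1400 × 3/4 = 1050
  short-eared: 1400 × 1/4 = 350
Contribution of normal-eared: (1067 − 1050)² / 1050 = 0.2752

0.275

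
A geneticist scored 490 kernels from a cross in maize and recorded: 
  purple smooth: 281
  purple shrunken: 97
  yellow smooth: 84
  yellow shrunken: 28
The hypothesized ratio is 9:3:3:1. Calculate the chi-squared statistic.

1.291

The 9:3:3:1 ratio has 16 parts, so with N = 490 the expected counts are:
  purple smooth: 490 × 9/16 = 275.625
  purple shrunken: 490 × 3/16 = 91.875
  yellow smooth: 490 × 3/16 = 91.875
  yellow shrunken: 490 × 1/16 = 30.625
χ² = Σ (O − E)² / E
  purple smooth: (281 − 275.625)² / 275.625 = 0.1048
  purple shrunken: (97 − 91.875)² / 91.875 = 0.2859
  yellow smooth: (84 − 91.875)² / 91.875 = 0.6750
  yellow shrunken: (28 − 30.625)² / 30.625 = 0.2250
χ² = 0.1048 + 0.2859 + 0.6750 + 0.2250 = 1.2907 ≈ 1.291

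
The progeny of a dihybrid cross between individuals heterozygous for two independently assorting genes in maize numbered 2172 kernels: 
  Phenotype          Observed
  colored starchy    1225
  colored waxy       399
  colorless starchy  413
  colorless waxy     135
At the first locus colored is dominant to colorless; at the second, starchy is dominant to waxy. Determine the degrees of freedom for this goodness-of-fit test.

3

A dihybrid F₂ with independent assortment and complete dominance at both loci gives a 9:3:3:1 phenotypic ratio.
A goodness-of-fit test with 4 phenotype classes has df = 4 − 1 = 3.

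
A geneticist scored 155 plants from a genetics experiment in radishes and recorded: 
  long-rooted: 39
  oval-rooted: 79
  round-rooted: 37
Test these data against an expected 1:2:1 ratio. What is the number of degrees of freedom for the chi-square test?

A goodness-of-fit test with 3 phenotype classes has df = 3 − 1 = 2.

2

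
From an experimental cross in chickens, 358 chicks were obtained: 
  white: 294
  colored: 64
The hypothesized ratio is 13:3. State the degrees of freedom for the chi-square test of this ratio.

A goodness-of-fit test with 2 phenotype classes has df = 2 − 1 = 1.

1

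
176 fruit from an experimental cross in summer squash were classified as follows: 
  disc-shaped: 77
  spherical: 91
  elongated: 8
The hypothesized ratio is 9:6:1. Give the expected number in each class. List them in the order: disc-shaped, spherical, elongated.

99, 66, 11

Expected counts for N = 176 under a 9:6:1 ratio (total parts = 16):
  disc-shaped: 176 × 9/16 = 99
  spherical: 176 × 6/16 = 66
  elongated: 176 × 1/16 = 11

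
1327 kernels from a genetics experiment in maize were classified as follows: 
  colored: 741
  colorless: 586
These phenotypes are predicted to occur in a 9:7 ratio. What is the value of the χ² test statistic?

Expected counts for N = 1327 under a 9:7 ratio (total parts = 16):
  colored: 1327 × 9/16 = 746.4375
  colorless: 1327 × 7/16 = 580.5625
χ² = Σ (O − E)² / E
  colored: (741 − 746.4375)² / 746.4375 = 0.0396
  colorless: (586 − 580.5625)² / 580.5625 = 0.0509
χ² = 0.0396 + 0.0509 = 0.0905 ≈ 0.091

0.091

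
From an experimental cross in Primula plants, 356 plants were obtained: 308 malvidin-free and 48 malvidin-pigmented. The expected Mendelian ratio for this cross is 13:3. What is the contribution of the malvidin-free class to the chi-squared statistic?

1.215

The 13:3 ratio has 16 parts, so with N = 356 the expected counts are:
  malvidin-free: 356 × 13/16 = 289.25
  malvidin-pigmented: 356 × 3/16 = 66.75
Contribution of malvidin-free: (308 − 289.25)² / 289.25 = 1.2154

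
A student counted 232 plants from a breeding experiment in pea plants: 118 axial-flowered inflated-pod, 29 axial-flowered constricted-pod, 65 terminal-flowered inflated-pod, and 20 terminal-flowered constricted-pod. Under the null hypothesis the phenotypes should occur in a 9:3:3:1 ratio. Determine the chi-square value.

Total ratio parts = 16. Expected numbers out of 232:
  axial-flowered inflated-pod: 232 × 9/16 = 130.5
  axial-flowered constricted-pod: 232 × 3/16 = 43.5
  terminal-flowered inflated-pod: 232 × 3/16 = 43.5
  terminal-flowered constricted-pod: 232 × 1/16 = 14.5
χ² = Σ (O − E)² / E
  axial-flowered inflated-pod: (118 − 130.5)² / 130.5 = 1.1973
  axial-flowered constricted-pod: (29 − 43.5)² / 43.5 = 4.8333
  terminal-flowered inflated-pod: (65 − 43.5)² / 43.5 = 10.6264
  terminal-flowered constricted-pod: (20 − 14.5)² / 14.5 = 2.0862
χ² = 1.1973 + 4.8333 + 10.6264 + 2.0862 = 18.7432 ≈ 18.743

18.743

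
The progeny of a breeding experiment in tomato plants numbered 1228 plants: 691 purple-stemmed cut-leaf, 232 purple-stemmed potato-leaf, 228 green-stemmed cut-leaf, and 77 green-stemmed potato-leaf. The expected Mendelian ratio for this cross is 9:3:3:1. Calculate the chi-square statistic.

The 9:3:3:1 ratio has 16 parts, so with N = 1228 the expected counts are:
  purple-stemmed cut-leaf: 1228 × 9/16 = 690.75
  purple-stemmed potato-leaf: 1228 × 3/16 = 230.25
  green-stemmed cut-leaf: 1228 × 3/16 = 230.25
  green-stemmed potato-leaf: 1228 × 1/16 = 76.75
χ² = Σ (O − E)² / E
  purple-stemmed cut-leaf: (691 − 690.75)² / 690.75 = 0.0001
  purple-stemmed potato-leaf: (232 − 230.25)² / 230.25 = 0.0133
  green-stemmed cut-leaf: (228 − 230.25)² / 230.25 = 0.0220
  green-stemmed potato-leaf: (77 − 76.75)² / 76.75 = 0.0008
χ² = 0.0001 + 0.0133 + 0.0220 + 0.0008 = 0.0362 ≈ 0.036

0.036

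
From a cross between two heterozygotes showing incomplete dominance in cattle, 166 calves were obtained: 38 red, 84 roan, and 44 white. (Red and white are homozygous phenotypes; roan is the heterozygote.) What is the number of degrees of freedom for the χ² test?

2

With incomplete dominance, a heterozygote × heterozygote cross gives a 1:2:1 phenotypic ratio.
A goodness-of-fit test with 3 phenotype classes has df = 3 − 1 = 2.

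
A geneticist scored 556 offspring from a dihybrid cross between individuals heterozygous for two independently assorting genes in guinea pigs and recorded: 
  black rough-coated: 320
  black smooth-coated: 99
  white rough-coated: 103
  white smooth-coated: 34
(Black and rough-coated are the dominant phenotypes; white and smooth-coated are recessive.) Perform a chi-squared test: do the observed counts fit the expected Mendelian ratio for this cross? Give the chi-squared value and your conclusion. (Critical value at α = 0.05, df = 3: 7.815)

0.464; consistent

A dihybrid F₂ with independent assortment and complete dominance at both loci gives a 9:3:3:1 phenotypic ratio.
Under the 9:3:3:1 hypothesis (Σ ratio = 16, N = 556):
  black rough-coated: 556 × 9/16 = 312.75
  black smooth-coated: 556 × 3/16 = 104.25
  white rough-coated: 556 × 3/16 = 104.25
  white smooth-coated: 556 × 1/16 = 34.75
χ² = Σ (O − E)² / E
  black rough-coated: (320 − 312.75)² / 312.75 = 0.1681
  black smooth-coated: (99 − 104.25)² / 104.25 = 0.2644
  white rough-coated: (103 − 104.25)² / 104.25 = 0.0150
  white smooth-coated: (34 − 34.75)² / 34.75 = 0.0162
χ² = 0.1681 + 0.2644 + 0.0150 + 0.0162 = 0.4637 ≈ 0.464
Degrees of freedom = 4 − 1 = 3; critical value at α = 0.05 is 7.815.
Since 0.464 < 7.815, we fail to reject the null hypothesis — the data are consistent with the 9:3:3:1 ratio.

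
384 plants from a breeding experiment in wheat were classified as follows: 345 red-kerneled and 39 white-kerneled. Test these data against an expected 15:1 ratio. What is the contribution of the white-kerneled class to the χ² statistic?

Total ratio parts = 16. Expected numbers out of 384:
  red-kerneled: 384 × 15/16 = 360
  white-kerneled: 384 × 1/16 = 24
Contribution of white-kerneled: (39 − 24)² / 24 = 9.3750

9.375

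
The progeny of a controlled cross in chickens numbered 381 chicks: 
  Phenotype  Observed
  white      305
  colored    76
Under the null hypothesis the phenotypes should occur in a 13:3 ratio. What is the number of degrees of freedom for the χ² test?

1

A goodness-of-fit test with 2 phenotype classes has df = 2 − 1 = 1.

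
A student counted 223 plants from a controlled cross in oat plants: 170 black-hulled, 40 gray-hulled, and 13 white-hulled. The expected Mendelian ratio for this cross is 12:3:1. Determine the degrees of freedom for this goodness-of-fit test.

2

A goodness-of-fit test with 3 phenotype classes has df = 3 − 1 = 2.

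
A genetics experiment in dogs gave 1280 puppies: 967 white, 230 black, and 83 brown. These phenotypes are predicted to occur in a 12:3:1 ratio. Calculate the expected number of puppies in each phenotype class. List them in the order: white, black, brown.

960, 240, 80

Under the 12:3:1 hypothesis (Σ ratio = 16, N = 1280):
  white: 1280 × 12/16 = 960
  black: 1280 × 3/16 = 240
  brown: 1280 × 1/16 = 80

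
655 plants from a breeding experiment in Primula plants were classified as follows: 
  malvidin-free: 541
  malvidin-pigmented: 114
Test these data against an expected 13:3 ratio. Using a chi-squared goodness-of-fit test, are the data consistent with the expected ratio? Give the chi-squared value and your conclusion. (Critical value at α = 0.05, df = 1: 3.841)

0.778; consistent

Under the 13:3 hypothesis (Σ ratio = 16, N = 655):
  malvidin-free: 655 × 13/16 = 532.1875
  malvidin-pigmented: 655 × 3/16 = 122.8125
χ² = Σ (O − E)² / E
  malvidin-free: (541 − 532.1875)² / 532.1875 = 0.1459
  malvidin-pigmented: (114 − 122.8125)² / 122.8125 = 0.6323
χ² = 0.1459 + 0.6323 = 0.7782 ≈ 0.778
Degrees of freedom = 2 − 1 = 1; critical value at α = 0.05 is 3.841.
Since 0.778 < 3.841, we fail to reject the null hypothesis — the data are consistent with the 13:3 ratio.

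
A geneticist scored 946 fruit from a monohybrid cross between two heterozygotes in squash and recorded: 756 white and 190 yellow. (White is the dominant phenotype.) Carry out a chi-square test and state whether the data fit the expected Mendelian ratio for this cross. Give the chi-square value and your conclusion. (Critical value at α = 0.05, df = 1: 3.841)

For a monohybrid cross between heterozygotes with complete dominance, the expected phenotypic ratio is 3:1.
The 3:1 ratio has 4 parts, so with N = 946 the expected counts are:
  white: 946 × 3/4 = 709.5
  yellow: 946 × 1/4 = 236.5
χ² = Σ (O − E)² / E
  white: (756 − 709.5)² / 709.5 = 3.0476
  yellow: (190 − 236.5)² / 236.5 = 9.1427
χ² = 3.0476 + 9.1427 = 12.1903 ≈ 12.190
Degrees of freedom = 2 − 1 = 1; critical value at α = 0.05 is 3.841.
Since 12.190 > 3.841, we reject the null hypothesis — the data do not fit the 3:1 ratio.

12.190; not consistent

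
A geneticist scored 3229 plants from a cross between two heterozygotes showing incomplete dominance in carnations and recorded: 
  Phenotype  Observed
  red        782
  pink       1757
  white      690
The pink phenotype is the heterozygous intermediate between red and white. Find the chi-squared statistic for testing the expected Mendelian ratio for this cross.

30.397

With incomplete dominance, a heterozygote × heterozygote cross gives a 1:2:1 phenotypic ratio.
Under the 1:2:1 hypothesis (Σ ratio = 4, N = 3229):
  red: 3229 × 1/4 = 807.25
  pink: 3229 × 2/4 = 1614.5
  white: 3229 × 1/4 = 807.25
χ² = Σ (O − E)² / E
  red: (782 − 807.25)² / 807.25 = 0.7898
  pink: (1757 − 1614.5)² / 1614.5 = 12.5774
  white: (690 − 807.25)² / 807.25 = 17.0301
χ² = 0.7898 + 12.5774 + 17.0301 = 30.3973 ≈ 30.397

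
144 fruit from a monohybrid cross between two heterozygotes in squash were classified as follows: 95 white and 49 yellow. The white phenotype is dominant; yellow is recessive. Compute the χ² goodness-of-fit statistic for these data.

6.259

For a monohybrid cross between heterozygotes with complete dominance, the expected phenotypic ratio is 3:1.
The 3:1 ratio has 4 parts, so with N = 144 the expected counts are:
  white: 144 × 3/4 = 108
  yellow: 144 × 1/4 = 36
χ² = Σ (O − E)² / E
  white: (95 − 108)² / 108 = 1.5648
  yellow: (49 − 36)² / 36 = 4.6944
χ² = 1.5648 + 4.6944 = 6.2592 ≈ 6.259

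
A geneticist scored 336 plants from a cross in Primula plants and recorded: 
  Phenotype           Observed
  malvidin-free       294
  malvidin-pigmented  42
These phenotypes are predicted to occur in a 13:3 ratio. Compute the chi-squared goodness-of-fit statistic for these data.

The 13:3 ratio has 16 parts, so with N = 336 the expected counts are:
  malvidin-free: 336 × 13/16 = 273
  malvidin-pigmented: 336 × 3/16 = 63
χ² = Σ (O − E)² / E
  malvidin-free: (294 − 273)² / 273 = 1.6154
  malvidin-pigmented: (42 − 63)² / 63 = 7.0000
χ² = 1.6154 + 7.0000 = 8.6154 ≈ 8.615

8.615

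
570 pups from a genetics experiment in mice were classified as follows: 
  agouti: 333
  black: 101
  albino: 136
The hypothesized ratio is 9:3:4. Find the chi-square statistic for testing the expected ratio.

1.097

Total ratio parts = 16. Expected numbers out of 570:
  agouti: 570 × 9/16 = 320.625
  black: 570 × 3/16 = 106.875
  albino: 570 × 4/16 = 142.5
χ² = Σ (O − E)² / E
  agouti: (333 − 320.625)² / 320.625 = 0.4776
  black: (101 − 106.875)² / 106.875 = 0.3230
  albino: (136 − 142.5)² / 142.5 = 0.2965
χ² = 0.4776 + 0.3230 + 0.2965 = 1.0971 ≈ 1.097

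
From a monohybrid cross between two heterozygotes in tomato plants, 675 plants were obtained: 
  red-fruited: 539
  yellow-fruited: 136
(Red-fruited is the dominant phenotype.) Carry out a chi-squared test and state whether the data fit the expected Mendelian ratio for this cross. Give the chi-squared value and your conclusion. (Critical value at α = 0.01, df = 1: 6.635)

8.475; not consistent

For a monohybrid cross between heterozygotes with complete dominance, the expected phenotypic ratio is 3:1.
Under the 3:1 hypothesis (Σ ratio = 4, N = 675):
  red-fruited: 675 × 3/4 = 506.25
  yellow-fruited: 675 × 1/4 = 168.75
χ² = Σ (O − E)² / E
  red-fruited: (539 − 506.25)² / 506.25 = 2.1186
  yellow-fruited: (136 − 168.75)² / 168.75 = 6.3559
χ² = 2.1186 + 6.3559 = 8.4745 ≈ 8.475
Degrees of freedom = 2 − 1 = 1; critical value at α = 0.01 is 6.635.
Since 8.475 > 6.635, we reject the null hypothesis — the data do not fit the 3:1 ratio.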